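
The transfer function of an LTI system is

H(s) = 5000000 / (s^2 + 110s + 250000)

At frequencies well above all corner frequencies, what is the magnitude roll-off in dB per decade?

-40 dB/decade

Each pole contributes −20 dB/decade at high frequency; each zero contributes +20 dB/decade.
Net: 0 zero(s) − 2 pole(s) → -40 dB/decade.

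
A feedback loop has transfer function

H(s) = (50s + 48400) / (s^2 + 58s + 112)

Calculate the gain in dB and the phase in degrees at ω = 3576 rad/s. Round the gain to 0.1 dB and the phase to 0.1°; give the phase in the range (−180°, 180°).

Substitute s = j3576:
Numerator: 50(j3576) + 48400 = 48400 + j178800
Denominator: (j3576)^2 + 58(j3576) + 112 = -12787664 + j207408
|N| = √(48400² + 178800²) ≈ 1.8523e+05, ∠N ≈ 74.85°
|D| = √(12787664² + 207408²) ≈ 1.2789e+07, ∠D ≈ 179.07°
|H| = 1.8523e+05 / 1.2789e+07 ≈ 0.014484
Gain = 20 log₁₀(0.014484) ≈ -36.78 dB
∠H = 74.85° − 179.07° = -104.22°

-36.8 dB, -104.2°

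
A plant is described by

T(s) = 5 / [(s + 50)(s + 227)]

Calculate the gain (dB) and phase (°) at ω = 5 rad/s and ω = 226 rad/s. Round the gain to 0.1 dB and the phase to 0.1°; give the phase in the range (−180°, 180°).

ω = 5: -67.2 dB, -7.0°; ω = 226: -83.4 dB, -122.4°

At s = jω = j5:
pole (s+50): 50 + j5 → |·| = √(50²+5²) = √2525 ≈ 50.249, ∠ = arctan(5/50) ≈ 5.71°
pole (s+227): 227 + j5 → |·| = √(227²+5²) = √51554 ≈ 227.06, ∠ = arctan(5/227) ≈ 1.26°
|T| = 5 / 11410 ≈ 0.00043821
Gain = 20 log₁₀(0.00043821) ≈ -67.17 dB
∠T = 0.00° − 6.97° = -6.97°

At s = jω = j226:
pole (s+50): 50 + j226 → |·| = √(50²+226²) = √53576 ≈ 231.46, ∠ = arctan(226/50) ≈ 77.52°
pole (s+227): 227 + j226 → |·| = √(227²+226²) = √102605 ≈ 320.32, ∠ = arctan(226/227) ≈ 44.87°
|T| = 5 / 74141 ≈ 6.7439e-05
Gain = 20 log₁₀(6.7439e-05) ≈ -83.42 dB
∠T = 0.00° − 122.39° = -122.39°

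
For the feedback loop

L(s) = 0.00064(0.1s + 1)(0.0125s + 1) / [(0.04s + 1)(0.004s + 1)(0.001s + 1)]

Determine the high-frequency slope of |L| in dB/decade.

-20 dB/decade

Each pole contributes −20 dB/decade at high frequency; each zero contributes +20 dB/decade.
Net: 2 zero(s) − 3 pole(s) → -20 dB/decade.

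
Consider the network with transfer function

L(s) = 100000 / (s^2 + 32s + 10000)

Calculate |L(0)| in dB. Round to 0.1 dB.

20.0 dB

L(0) = 100000 / 10000 = 10
20 log₁₀(10) ≈ 20.00 dB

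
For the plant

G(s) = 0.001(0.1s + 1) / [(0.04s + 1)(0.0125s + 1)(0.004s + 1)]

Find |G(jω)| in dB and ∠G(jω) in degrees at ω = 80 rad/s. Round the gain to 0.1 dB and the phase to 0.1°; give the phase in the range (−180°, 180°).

At ω = 80 rad/s:
zero (1 + j80·0.1) = 1 + j8 → |·| ≈ 8.0623, ∠ ≈ 82.87°
pole (1 + j80·0.04) = 1 + j3.2 → |·| ≈ 3.3526, ∠ ≈ 72.65°
pole (1 + j80·0.0125) = 1 + j1 → |·| ≈ 1.4142, ∠ ≈ 45.00°
pole (1 + j80·0.004) = 1 + j0.32 → |·| ≈ 1.05, ∠ ≈ 17.74°
|G| = 0.001 · 8.0623 / (3.3526 · 1.4142 · 1.05) ≈ 0.0016195
Gain = 20 log₁₀(0.0016195) ≈ -55.81 dB
∠G = (82.87°) − (72.65° + 45.00° + 17.74°) = -52.52°

-55.8 dB, -52.5°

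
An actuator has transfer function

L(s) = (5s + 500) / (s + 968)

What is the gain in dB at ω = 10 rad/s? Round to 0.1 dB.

Substitute s = j10:
Numerator: 5(j10) + 500 = 500 + j50
Denominator: (j10) + 968 = 968 + j10
|N| = √(500² + 50²) ≈ 502.49, ∠N ≈ 5.71°
|D| = √(968² + 10²) ≈ 968.05, ∠D ≈ 0.59°
|L| = 502.49 / 968.05 ≈ 0.51907
Gain = 20 log₁₀(0.51907) ≈ -5.70 dB

-5.7 dB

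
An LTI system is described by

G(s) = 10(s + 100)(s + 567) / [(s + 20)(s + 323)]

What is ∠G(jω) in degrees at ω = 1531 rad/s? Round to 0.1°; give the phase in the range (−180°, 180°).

At s = jω = j1531:
zero (s+100): 100 + j1531 → |·| = √(100²+1531²) = √2353961 ≈ 1534.3, ∠ = arctan(1531/100) ≈ 86.26°
zero (s+567): 567 + j1531 → |·| = √(567²+1531²) = √2665450 ≈ 1632.6, ∠ = arctan(1531/567) ≈ 69.68°
pole (s+20): 20 + j1531 → |·| = √(20²+1531²) = √2344361 ≈ 1531.1, ∠ = arctan(1531/20) ≈ 89.25°
pole (s+323): 323 + j1531 → |·| = √(323²+1531²) = √2448290 ≈ 1564.7, ∠ = arctan(1531/323) ≈ 78.09°
∠G = 155.94° − 167.34° = -11.40°

-11.4°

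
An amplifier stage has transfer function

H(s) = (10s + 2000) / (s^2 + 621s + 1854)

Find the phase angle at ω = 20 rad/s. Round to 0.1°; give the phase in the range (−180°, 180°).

-77.6°

Substitute s = j20:
Numerator: 10(j20) + 2000 = 2000 + j200
Denominator: (j20)^2 + 621(j20) + 1854 = 1454 + j12420
|N| = √(2000² + 200²) ≈ 2010, ∠N ≈ 5.71°
|D| = √(1454² + 12420²) ≈ 12505, ∠D ≈ 83.32°
∠H = 5.71° − 83.32° = -77.61°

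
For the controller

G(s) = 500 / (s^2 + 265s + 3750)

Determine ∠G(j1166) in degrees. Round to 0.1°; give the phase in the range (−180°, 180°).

Substitute s = j1166:
Numerator: 500 = 500 + j0
Denominator: (j1166)^2 + 265(j1166) + 3750 = -1355806 + j308990
|N| = √(500² + 0²) ≈ 500, ∠N ≈ 0.00°
|D| = √(1355806² + 308990²) ≈ 1.3906e+06, ∠D ≈ 167.16°
∠G = 0.00° − 167.16° = -167.16°

-167.2°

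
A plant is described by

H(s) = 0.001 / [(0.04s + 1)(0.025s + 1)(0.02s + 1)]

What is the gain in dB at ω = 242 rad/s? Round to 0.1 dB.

-109.4 dB

At ω = 242 rad/s:
pole (1 + j242·0.04) = 1 + j9.68 → |·| ≈ 9.7315, ∠ ≈ 84.10°
pole (1 + j242·0.025) = 1 + j6.05 → |·| ≈ 6.1321, ∠ ≈ 80.61°
pole (1 + j242·0.02) = 1 + j4.84 → |·| ≈ 4.9422, ∠ ≈ 78.33°
|H| = 0.001 · 1 / (9.7315 · 6.1321 · 4.9422) ≈ 3.3907e-06
Gain = 20 log₁₀(3.3907e-06) ≈ -109.39 dB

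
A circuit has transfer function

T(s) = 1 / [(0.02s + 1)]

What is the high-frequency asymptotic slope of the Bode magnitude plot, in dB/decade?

-20 dB/decade

Each pole contributes −20 dB/decade at high frequency; each zero contributes +20 dB/decade.
Net: 0 zero(s) − 1 pole(s) → -20 dB/decade.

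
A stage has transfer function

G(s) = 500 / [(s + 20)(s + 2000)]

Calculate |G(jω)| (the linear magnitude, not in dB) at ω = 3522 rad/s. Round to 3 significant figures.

3.51e-05

At s = jω = j3522:
pole (s+20): 20 + j3522 → |·| = √(20²+3522²) = √12404884 ≈ 3522.1, ∠ = arctan(3522/20) ≈ 89.67°
pole (s+2000): 2000 + j3522 → |·| = √(2000²+3522²) = √16404484 ≈ 4050.2, ∠ = arctan(3522/2000) ≈ 60.41°
|G| = 500 / 1.4265e+07 ≈ 3.5051e-05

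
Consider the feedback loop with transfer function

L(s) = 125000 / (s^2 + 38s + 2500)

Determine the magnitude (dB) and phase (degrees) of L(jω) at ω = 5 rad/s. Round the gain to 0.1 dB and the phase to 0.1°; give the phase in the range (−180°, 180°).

At s = jω = j5:
quadratic: (j5)² + 38·j5 + 2500 = 2475 + j190 → |·| ≈ 2482.3, ∠ ≈ 4.39°
|L| = 125000 / 2482.3 ≈ 50.357
Gain = 20 log₁₀(50.357) ≈ 34.04 dB
∠L = 0.00° − 4.39° = -4.39°

34.0 dB, -4.4°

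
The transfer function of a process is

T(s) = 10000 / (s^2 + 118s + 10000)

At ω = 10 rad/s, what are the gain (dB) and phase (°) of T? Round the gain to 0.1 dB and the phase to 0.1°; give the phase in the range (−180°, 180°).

0.0 dB, -6.8°

At s = jω = j10:
quadratic: (j10)² + 118·j10 + 10000 = 9900 + j1180 → |·| ≈ 9970.1, ∠ ≈ 6.80°
|T| = 10000 / 9970.1 ≈ 1.003
Gain = 20 log₁₀(1.003) ≈ 0.03 dB
∠T = 0.00° − 6.80° = -6.80°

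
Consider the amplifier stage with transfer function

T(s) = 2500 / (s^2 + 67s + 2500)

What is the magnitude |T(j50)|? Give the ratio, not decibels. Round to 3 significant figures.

0.746

At s = jω = j50:
quadratic: (j50)² + 67·j50 + 2500 = 0 + j3350 → |·| ≈ 3350, ∠ ≈ 90.00°
|T| = 2500 / 3350 ≈ 0.74627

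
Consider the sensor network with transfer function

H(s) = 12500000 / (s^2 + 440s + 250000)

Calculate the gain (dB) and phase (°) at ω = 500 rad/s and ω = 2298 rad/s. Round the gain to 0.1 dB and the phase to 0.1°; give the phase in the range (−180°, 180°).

At s = jω = j500:
quadratic: (j500)² + 440·j500 + 250000 = 0 + j220000 → |·| ≈ 2.2e+05, ∠ ≈ 90.00°
|H| = 12500000 / 2.2e+05 ≈ 56.818
Gain = 20 log₁₀(56.818) ≈ 35.09 dB
∠H = 0.00° − 90.00° = -90.00°

At s = jω = j2298:
quadratic: (j2298)² + 440·j2298 + 250000 = -5030804 + j1011120 → |·| ≈ 5.1314e+06, ∠ ≈ 168.64°
|H| = 12500000 / 5.1314e+06 ≈ 2.436
Gain = 20 log₁₀(2.436) ≈ 7.73 dB
∠H = 0.00° − 168.64° = -168.64°

ω = 500: 35.1 dB, -90.0°; ω = 2298: 7.7 dB, -168.6°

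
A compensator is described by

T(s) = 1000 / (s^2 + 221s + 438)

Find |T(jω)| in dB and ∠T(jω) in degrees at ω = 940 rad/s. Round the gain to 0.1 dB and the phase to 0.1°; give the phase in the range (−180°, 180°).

-59.2 dB, -166.8°

Substitute s = j940:
Numerator: 1000 = 1000 + j0
Denominator: (j940)^2 + 221(j940) + 438 = -883162 + j207740
|N| = √(1000² + 0²) ≈ 1000, ∠N ≈ 0.00°
|D| = √(883162² + 207740²) ≈ 9.0727e+05, ∠D ≈ 166.76°
|T| = 1000 / 9.0727e+05 ≈ 0.0011022
Gain = 20 log₁₀(0.0011022) ≈ -59.15 dB
∠T = 0.00° − 166.76° = -166.76°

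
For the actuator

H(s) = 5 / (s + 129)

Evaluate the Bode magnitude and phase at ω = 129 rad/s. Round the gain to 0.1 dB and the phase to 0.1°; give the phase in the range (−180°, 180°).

-31.2 dB, -45.0°

At s = jω = j129:
pole (s+129): 129 + j129 → |·| = √(129²+129²) = √33282 ≈ 182.43, ∠ = arctan(129/129) ≈ 45.00°
|H| = 5 / 182.43 ≈ 0.027408
Gain = 20 log₁₀(0.027408) ≈ -31.24 dB
∠H = 0.00° − 45.00° = -45.00°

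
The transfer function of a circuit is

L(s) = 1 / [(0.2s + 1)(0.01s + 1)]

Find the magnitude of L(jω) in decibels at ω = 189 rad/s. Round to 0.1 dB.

At ω = 189 rad/s:
pole (1 + j189·0.2) = 1 + j37.8 → |·| ≈ 37.813, ∠ ≈ 88.48°
pole (1 + j189·0.01) = 1 + j1.89 → |·| ≈ 2.1382, ∠ ≈ 62.12°
|L| = 1 · 1 / (37.813 · 2.1382) ≈ 0.012368
Gain = 20 log₁₀(0.012368) ≈ -38.15 dB

-38.2 dB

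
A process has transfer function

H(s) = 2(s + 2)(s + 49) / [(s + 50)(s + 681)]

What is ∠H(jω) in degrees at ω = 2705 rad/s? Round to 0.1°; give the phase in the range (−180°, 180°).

14.1°

At s = jω = j2705:
zero (s+2): 2 + j2705 → |·| = √(2²+2705²) = √7317029 ≈ 2705, ∠ = arctan(2705/2) ≈ 89.96°
zero (s+49): 49 + j2705 → |·| = √(49²+2705²) = √7319426 ≈ 2705.4, ∠ = arctan(2705/49) ≈ 88.96°
pole (s+50): 50 + j2705 → |·| = √(50²+2705²) = √7319525 ≈ 2705.5, ∠ = arctan(2705/50) ≈ 88.94°
pole (s+681): 681 + j2705 → |·| = √(681²+2705²) = √7780786 ≈ 2789.4, ∠ = arctan(2705/681) ≈ 75.87°
∠H = 178.92° − 164.81° = 14.11°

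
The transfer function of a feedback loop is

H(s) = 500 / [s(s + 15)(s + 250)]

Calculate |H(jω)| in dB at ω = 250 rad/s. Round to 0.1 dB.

-92.9 dB

At s = jω = j250:
pole (s+15): 15 + j250 → |·| = √(15²+250²) = √62725 ≈ 250.45, ∠ = arctan(250/15) ≈ 86.57°
pole (s+250): 250 + j250 → |·| = √(250²+250²) = √125000 ≈ 353.55, ∠ = arctan(250/250) ≈ 45.00°
pole at origin: |s| = 250, ∠ = 90.00° (in denominator)
|H| = 500 / 2.2137e+07 ≈ 2.2587e-05
Gain = 20 log₁₀(2.2587e-05) ≈ -92.92 dB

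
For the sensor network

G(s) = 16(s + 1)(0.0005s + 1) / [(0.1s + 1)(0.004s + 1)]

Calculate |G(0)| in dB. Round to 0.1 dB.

24.1 dB

G(0) = 16 · 1 / 1 = 16
20 log₁₀(16) ≈ 24.08 dB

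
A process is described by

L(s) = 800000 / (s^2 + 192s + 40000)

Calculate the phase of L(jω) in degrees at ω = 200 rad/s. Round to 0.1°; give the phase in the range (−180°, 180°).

At s = jω = j200:
quadratic: (j200)² + 192·j200 + 40000 = 0 + j38400 → |·| ≈ 38400, ∠ ≈ 90.00°
∠L = 0.00° − 90.00° = -90.00°

-90.0°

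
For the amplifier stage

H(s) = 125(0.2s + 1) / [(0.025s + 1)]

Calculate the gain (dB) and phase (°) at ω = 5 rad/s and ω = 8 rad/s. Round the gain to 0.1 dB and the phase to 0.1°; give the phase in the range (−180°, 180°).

ω = 5: 44.9 dB, 37.9°; ω = 8: 47.3 dB, 46.7°

At ω = 5 rad/s:
zero (1 + j5·0.2) = 1 + j1 → |·| ≈ 1.4142, ∠ ≈ 45.00°
pole (1 + j5·0.025) = 1 + j0.125 → |·| ≈ 1.0078, ∠ ≈ 7.13°
|H| = 125 · 1.4142 / (1.0078) ≈ 175.41
Gain = 20 log₁₀(175.41) ≈ 44.88 dB
∠H = (45.00°) − (7.13°) = 37.87°

At ω = 8 rad/s:
zero (1 + j8·0.2) = 1 + j1.6 → |·| ≈ 1.8868, ∠ ≈ 57.99°
pole (1 + j8·0.025) = 1 + j0.2 → |·| ≈ 1.0198, ∠ ≈ 11.31°
|H| = 125 · 1.8868 / (1.0198) ≈ 231.27
Gain = 20 log₁₀(231.27) ≈ 47.28 dB
∠H = (57.99°) − (11.31°) = 46.68°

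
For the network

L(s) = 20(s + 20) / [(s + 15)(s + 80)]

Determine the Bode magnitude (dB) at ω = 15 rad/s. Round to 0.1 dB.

-10.8 dB

At s = jω = j15:
zero (s+20): 20 + j15 → |·| = √(20²+15²) = √625 ≈ 25, ∠ = arctan(15/20) ≈ 36.87°
pole (s+15): 15 + j15 → |·| = √(15²+15²) = √450 ≈ 21.213, ∠ = arctan(15/15) ≈ 45.00°
pole (s+80): 80 + j15 → |·| = √(80²+15²) = √6625 ≈ 81.394, ∠ = arctan(15/80) ≈ 10.62°
|L| = 20 · 25 / 1726.6 ≈ 0.28959
Gain = 20 log₁₀(0.28959) ≈ -10.76 dB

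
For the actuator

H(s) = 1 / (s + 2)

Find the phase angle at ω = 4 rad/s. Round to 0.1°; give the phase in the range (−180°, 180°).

-63.4°

Substitute s = j4:
Numerator: 1 = 1 + j0
Denominator: (j4) + 2 = 2 + j4
|N| = √(1² + 0²) ≈ 1, ∠N ≈ 0.00°
|D| = √(2² + 4²) ≈ 4.4721, ∠D ≈ 63.43°
∠H = 0.00° − 63.43° = -63.43°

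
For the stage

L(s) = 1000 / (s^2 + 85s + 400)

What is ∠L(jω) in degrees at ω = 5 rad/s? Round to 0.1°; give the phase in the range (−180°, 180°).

-48.6°

Substitute s = j5:
Numerator: 1000 = 1000 + j0
Denominator: (j5)^2 + 85(j5) + 400 = 375 + j425
|N| = √(1000² + 0²) ≈ 1000, ∠N ≈ 0.00°
|D| = √(375² + 425²) ≈ 566.79, ∠D ≈ 48.58°
∠L = 0.00° − 48.58° = -48.58°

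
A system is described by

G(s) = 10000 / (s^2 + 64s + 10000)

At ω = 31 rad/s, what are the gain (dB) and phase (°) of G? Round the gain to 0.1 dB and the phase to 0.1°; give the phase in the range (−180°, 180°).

At s = jω = j31:
quadratic: (j31)² + 64·j31 + 10000 = 9039 + j1984 → |·| ≈ 9254.2, ∠ ≈ 12.38°
|G| = 10000 / 9254.2 ≈ 1.0806
Gain = 20 log₁₀(1.0806) ≈ 0.67 dB
∠G = 0.00° − 12.38° = -12.38°

0.7 dB, -12.4°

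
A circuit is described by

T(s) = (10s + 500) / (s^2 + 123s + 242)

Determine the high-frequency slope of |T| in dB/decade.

Each pole contributes −20 dB/decade at high frequency; each zero contributes +20 dB/decade.
Net: 1 zero(s) − 2 pole(s) → -20 dB/decade.

-20 dB/decade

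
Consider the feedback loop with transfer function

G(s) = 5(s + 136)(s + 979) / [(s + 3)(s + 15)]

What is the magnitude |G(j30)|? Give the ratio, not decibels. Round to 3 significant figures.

674

At s = jω = j30:
zero (s+136): 136 + j30 → |·| = √(136²+30²) = √19396 ≈ 139.27, ∠ = arctan(30/136) ≈ 12.44°
zero (s+979): 979 + j30 → |·| = √(979²+30²) = √959341 ≈ 979.46, ∠ = arctan(30/979) ≈ 1.76°
pole (s+3): 3 + j30 → |·| = √(3²+30²) = √909 ≈ 30.15, ∠ = arctan(30/3) ≈ 84.29°
pole (s+15): 15 + j30 → |·| = √(15²+30²) = √1125 ≈ 33.541, ∠ = arctan(30/15) ≈ 63.43°
|G| = 5 · 1.3641e+05 / 1011.3 ≈ 674.43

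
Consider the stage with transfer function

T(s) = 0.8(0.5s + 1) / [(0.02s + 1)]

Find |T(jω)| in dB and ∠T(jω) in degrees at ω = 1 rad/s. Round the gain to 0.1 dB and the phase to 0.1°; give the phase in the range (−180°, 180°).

-1.0 dB, 25.4°

At ω = 1 rad/s:
zero (1 + j1·0.5) = 1 + j0.5 → |·| ≈ 1.118, ∠ ≈ 26.57°
pole (1 + j1·0.02) = 1 + j0.02 → |·| ≈ 1.0002, ∠ ≈ 1.15°
|T| = 0.8 · 1.118 / (1.0002) ≈ 0.89422
Gain = 20 log₁₀(0.89422) ≈ -0.97 dB
∠T = (26.57°) − (1.15°) = 25.42°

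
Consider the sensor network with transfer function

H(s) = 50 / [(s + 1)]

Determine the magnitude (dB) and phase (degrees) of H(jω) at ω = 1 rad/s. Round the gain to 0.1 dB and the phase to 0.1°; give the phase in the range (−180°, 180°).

31.0 dB, -45.0°

At ω = 1 rad/s:
pole (1 + j1·1) = 1 + j1 → |·| ≈ 1.4142, ∠ ≈ 45.00°
|H| = 50 · 1 / (1.4142) ≈ 35.356
Gain = 20 log₁₀(35.356) ≈ 30.97 dB
∠H = (0°) − (45.00°) = -45.00°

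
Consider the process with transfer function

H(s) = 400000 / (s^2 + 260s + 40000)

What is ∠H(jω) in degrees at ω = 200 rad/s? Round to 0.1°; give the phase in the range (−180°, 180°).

At s = jω = j200:
quadratic: (j200)² + 260·j200 + 40000 = 0 + j52000 → |·| ≈ 52000, ∠ ≈ 90.00°
∠H = 0.00° − 90.00° = -90.00°

-90.0°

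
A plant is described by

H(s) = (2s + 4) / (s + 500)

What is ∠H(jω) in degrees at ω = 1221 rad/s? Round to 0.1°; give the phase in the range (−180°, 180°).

22.2°

Substitute s = j1221:
Numerator: 2(j1221) + 4 = 4 + j2442
Denominator: (j1221) + 500 = 500 + j1221
|N| = √(4² + 2442²) ≈ 2442, ∠N ≈ 89.91°
|D| = √(500² + 1221²) ≈ 1319.4, ∠D ≈ 67.73°
∠H = 89.91° − 67.73° = 22.18°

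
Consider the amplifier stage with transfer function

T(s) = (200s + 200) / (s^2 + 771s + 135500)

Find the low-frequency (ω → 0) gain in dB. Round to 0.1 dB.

-56.6 dB

T(0) = 200 / 135500 ≈ 0.001476
20 log₁₀(0.001476) ≈ -56.62 dB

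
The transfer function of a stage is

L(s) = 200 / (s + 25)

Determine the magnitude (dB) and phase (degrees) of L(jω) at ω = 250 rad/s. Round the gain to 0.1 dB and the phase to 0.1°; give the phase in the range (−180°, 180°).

At s = jω = j250:
pole (s+25): 25 + j250 → |·| = √(25²+250²) = √63125 ≈ 251.25, ∠ = arctan(250/25) ≈ 84.29°
|L| = 200 / 251.25 ≈ 0.79602
Gain = 20 log₁₀(0.79602) ≈ -1.98 dB
∠L = 0.00° − 84.29° = -84.29°

-2.0 dB, -84.3°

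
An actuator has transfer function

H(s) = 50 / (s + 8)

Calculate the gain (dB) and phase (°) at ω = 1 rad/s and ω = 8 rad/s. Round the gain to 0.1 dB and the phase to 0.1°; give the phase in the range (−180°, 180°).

ω = 1: 15.9 dB, -7.1°; ω = 8: 12.9 dB, -45.0°

Substitute s = j1:
Numerator: 50 = 50 + j0
Denominator: (j1) + 8 = 8 + j1
|N| = √(50² + 0²) ≈ 50, ∠N ≈ 0.00°
|D| = √(8² + 1²) ≈ 8.0623, ∠D ≈ 7.13°
|H| = 50 / 8.0623 ≈ 6.2017
Gain = 20 log₁₀(6.2017) ≈ 15.85 dB
∠H = 0.00° − 7.13° = -7.13°

Substitute s = j8:
Numerator: 50 = 50 + j0
Denominator: (j8) + 8 = 8 + j8
|N| = √(50² + 0²) ≈ 50, ∠N ≈ 0.00°
|D| = √(8² + 8²) ≈ 11.314, ∠D ≈ 45.00°
|H| = 50 / 11.314 ≈ 4.4193
Gain = 20 log₁₀(4.4193) ≈ 12.91 dB
∠H = 0.00° − 45.00° = -45.00°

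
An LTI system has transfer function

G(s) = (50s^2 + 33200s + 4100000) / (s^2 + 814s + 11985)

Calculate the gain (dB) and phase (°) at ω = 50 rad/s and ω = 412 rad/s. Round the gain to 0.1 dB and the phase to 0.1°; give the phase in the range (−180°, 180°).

Substitute s = j50:
Numerator: 50(j50)^2 + 33200(j50) + 4100000 = 3975000 + j1660000
Denominator: (j50)^2 + 814(j50) + 11985 = 9485 + j40700
|N| = √(3975000² + 1660000²) ≈ 4.3077e+06, ∠N ≈ 22.67°
|D| = √(9485² + 40700²) ≈ 41791, ∠D ≈ 76.88°
|G| = 4.3077e+06 / 41791 ≈ 103.08
Gain = 20 log₁₀(103.08) ≈ 40.26 dB
∠G = 22.67° − 76.88° = -54.21°

Substitute s = j412:
Numerator: 50(j412)^2 + 33200(j412) + 4100000 = -4387200 + j13678400
Denominator: (j412)^2 + 814(j412) + 11985 = -157759 + j335368
|N| = √(4387200² + 13678400²) ≈ 1.4365e+07, ∠N ≈ 107.78°
|D| = √(157759² + 335368²) ≈ 3.7062e+05, ∠D ≈ 115.19°
|G| = 1.4365e+07 / 3.7062e+05 ≈ 38.759
Gain = 20 log₁₀(38.759) ≈ 31.77 dB
∠G = 107.78° − 115.19° = -7.41°

ω = 50: 40.3 dB, -54.2°; ω = 412: 31.8 dB, -7.4°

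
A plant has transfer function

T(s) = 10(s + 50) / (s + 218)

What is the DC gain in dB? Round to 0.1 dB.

7.2 dB

T(0) = 10·50 / (218) ≈ 2.2936
20 log₁₀(2.2936) ≈ 7.21 dB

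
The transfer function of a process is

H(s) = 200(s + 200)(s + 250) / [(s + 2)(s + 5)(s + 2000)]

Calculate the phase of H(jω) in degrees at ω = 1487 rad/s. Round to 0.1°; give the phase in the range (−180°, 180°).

-53.6°

At s = jω = j1487:
zero (s+200): 200 + j1487 → |·| = √(200²+1487²) = √2251169 ≈ 1500.4, ∠ = arctan(1487/200) ≈ 82.34°
zero (s+250): 250 + j1487 → |·| = √(250²+1487²) = √2273669 ≈ 1507.9, ∠ = arctan(1487/250) ≈ 80.46°
pole (s+2): 2 + j1487 → |·| = √(2²+1487²) = √2211173 ≈ 1487, ∠ = arctan(1487/2) ≈ 89.92°
pole (s+5): 5 + j1487 → |·| = √(5²+1487²) = √2211194 ≈ 1487, ∠ = arctan(1487/5) ≈ 89.81°
pole (s+2000): 2000 + j1487 → |·| = √(2000²+1487²) = √6211169 ≈ 2492.2, ∠ = arctan(1487/2000) ≈ 36.63°
∠H = 162.80° − 216.36° = -53.56°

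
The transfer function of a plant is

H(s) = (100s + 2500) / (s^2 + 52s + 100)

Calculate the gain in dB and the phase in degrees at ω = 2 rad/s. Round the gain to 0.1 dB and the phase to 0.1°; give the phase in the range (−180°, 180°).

Substitute s = j2:
Numerator: 100(j2) + 2500 = 2500 + j200
Denominator: (j2)^2 + 52(j2) + 100 = 96 + j104
|N| = √(2500² + 200²) ≈ 2508, ∠N ≈ 4.57°
|D| = √(96² + 104²) ≈ 141.53, ∠D ≈ 47.29°
|H| = 2508 / 141.53 ≈ 17.721
Gain = 20 log₁₀(17.721) ≈ 24.97 dB
∠H = 4.57° − 47.29° = -42.72°

25.0 dB, -42.7°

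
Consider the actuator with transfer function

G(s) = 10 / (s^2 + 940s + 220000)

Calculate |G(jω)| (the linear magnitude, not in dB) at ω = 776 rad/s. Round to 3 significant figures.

Substitute s = j776:
Numerator: 10 = 10 + j0
Denominator: (j776)^2 + 940(j776) + 220000 = -382176 + j729440
|N| = √(10² + 0²) ≈ 10, ∠N ≈ 0.00°
|D| = √(382176² + 729440²) ≈ 8.2349e+05, ∠D ≈ 117.65°
|G| = 10 / 8.2349e+05 ≈ 1.2143e-05

1.21e-05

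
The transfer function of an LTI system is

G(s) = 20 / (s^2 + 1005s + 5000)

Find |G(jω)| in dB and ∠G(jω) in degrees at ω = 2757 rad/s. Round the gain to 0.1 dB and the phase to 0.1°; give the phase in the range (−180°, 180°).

-112.1 dB, -160.0°

Substitute s = j2757:
Numerator: 20 = 20 + j0
Denominator: (j2757)^2 + 1005(j2757) + 5000 = -7596049 + j2770785
|N| = √(20² + 0²) ≈ 20, ∠N ≈ 0.00°
|D| = √(7596049² + 2770785²) ≈ 8.0856e+06, ∠D ≈ 159.96°
|G| = 20 / 8.0856e+06 ≈ 2.4735e-06
Gain = 20 log₁₀(2.4735e-06) ≈ -112.13 dB
∠G = 0.00° − 159.96° = -159.96°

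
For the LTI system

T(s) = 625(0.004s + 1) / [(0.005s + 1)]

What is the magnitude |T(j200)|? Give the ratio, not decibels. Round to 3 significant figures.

At ω = 200 rad/s:
zero (1 + j200·0.004) = 1 + j0.8 → |·| ≈ 1.2806, ∠ ≈ 38.66°
pole (1 + j200·0.005) = 1 + j1 → |·| ≈ 1.4142, ∠ ≈ 45.00°
|T| = 625 · 1.2806 / (1.4142) ≈ 565.96

566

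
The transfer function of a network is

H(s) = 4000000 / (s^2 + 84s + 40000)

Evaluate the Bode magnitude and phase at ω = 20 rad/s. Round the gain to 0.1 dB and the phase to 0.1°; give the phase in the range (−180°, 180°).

40.1 dB, -2.4°

At s = jω = j20:
quadratic: (j20)² + 84·j20 + 40000 = 39600 + j1680 → |·| ≈ 39636, ∠ ≈ 2.43°
|H| = 4000000 / 39636 ≈ 100.92
Gain = 20 log₁₀(100.92) ≈ 40.08 dB
∠H = 0.00° − 2.43° = -2.43°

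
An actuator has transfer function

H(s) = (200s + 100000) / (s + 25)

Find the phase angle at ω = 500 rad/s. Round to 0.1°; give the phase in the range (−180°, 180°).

Substitute s = j500:
Numerator: 200(j500) + 100000 = 100000 + j100000
Denominator: (j500) + 25 = 25 + j500
|N| = √(100000² + 100000²) ≈ 1.4142e+05, ∠N ≈ 45.00°
|D| = √(25² + 500²) ≈ 500.62, ∠D ≈ 87.14°
∠H = 45.00° − 87.14° = -42.14°

-42.1°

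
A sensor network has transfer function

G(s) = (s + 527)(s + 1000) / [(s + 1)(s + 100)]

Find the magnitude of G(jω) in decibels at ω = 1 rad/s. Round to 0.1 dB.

At s = jω = j1:
zero (s+527): 527 + j1 → |·| = √(527²+1²) = √277730 ≈ 527, ∠ = arctan(1/527) ≈ 0.11°
zero (s+1000): 1000 + j1 → |·| = √(1000²+1²) = √1000001 ≈ 1000, ∠ = arctan(1/1000) ≈ 0.06°
pole (s+1): 1 + j1 → |·| = √(1²+1²) = √2 ≈ 1.4142, ∠ = arctan(1/1) ≈ 45.00°
pole (s+100): 100 + j1 → |·| = √(100²+1²) = √10001 ≈ 100, ∠ = arctan(1/100) ≈ 0.57°
|G| = 1 · 5.27e+05 / 141.42 ≈ 3726.5
Gain = 20 log₁₀(3726.5) ≈ 71.43 dB

71.4 dB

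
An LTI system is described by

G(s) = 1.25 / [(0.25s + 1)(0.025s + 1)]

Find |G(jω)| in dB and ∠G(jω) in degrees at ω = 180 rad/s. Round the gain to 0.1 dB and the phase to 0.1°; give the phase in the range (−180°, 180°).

-44.4 dB, -166.2°

At ω = 180 rad/s:
pole (1 + j180·0.25) = 1 + j45 → |·| ≈ 45.011, ∠ ≈ 88.73°
pole (1 + j180·0.025) = 1 + j4.5 → |·| ≈ 4.6098, ∠ ≈ 77.47°
|G| = 1.25 · 1 / (45.011 · 4.6098) ≈ 0.0060243
Gain = 20 log₁₀(0.0060243) ≈ -44.40 dB
∠G = (0°) − (88.73° + 77.47°) = -166.20°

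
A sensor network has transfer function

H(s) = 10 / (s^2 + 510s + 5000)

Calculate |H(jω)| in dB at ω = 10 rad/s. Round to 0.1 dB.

-57.0 dB

Substitute s = j10:
Numerator: 10 = 10 + j0
Denominator: (j10)^2 + 510(j10) + 5000 = 4900 + j5100
|N| = √(10² + 0²) ≈ 10, ∠N ≈ 0.00°
|D| = √(4900² + 5100²) ≈ 7072.5, ∠D ≈ 46.15°
|H| = 10 / 7072.5 ≈ 0.0014139
Gain = 20 log₁₀(0.0014139) ≈ -56.99 dB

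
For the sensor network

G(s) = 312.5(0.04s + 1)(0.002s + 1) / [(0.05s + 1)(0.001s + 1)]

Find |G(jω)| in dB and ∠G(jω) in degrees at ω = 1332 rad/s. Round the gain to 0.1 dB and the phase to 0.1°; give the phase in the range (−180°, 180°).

52.6 dB, 16.1°

At ω = 1332 rad/s:
zero (1 + j1332·0.04) = 1 + j53.28 → |·| ≈ 53.289, ∠ ≈ 88.92°
zero (1 + j1332·0.002) = 1 + j2.664 → |·| ≈ 2.8455, ∠ ≈ 69.43°
pole (1 + j1332·0.05) = 1 + j66.6 → |·| ≈ 66.608, ∠ ≈ 89.14°
pole (1 + j1332·0.001) = 1 + j1.332 → |·| ≈ 1.6656, ∠ ≈ 53.10°
|G| = 312.5 · 53.289 · 2.8455 / (66.608 · 1.6656) ≈ 427.12
Gain = 20 log₁₀(427.12) ≈ 52.61 dB
∠G = (88.92° + 69.43°) − (89.14° + 53.10°) = 16.11°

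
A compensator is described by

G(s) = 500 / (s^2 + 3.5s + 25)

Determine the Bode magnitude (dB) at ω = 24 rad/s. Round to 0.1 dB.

At s = jω = j24:
quadratic: (j24)² + 3.5·j24 + 25 = -551 + j84 → |·| ≈ 557.37, ∠ ≈ 171.33°
|G| = 500 / 557.37 ≈ 0.89707
Gain = 20 log₁₀(0.89707) ≈ -0.94 dB

-0.9 dB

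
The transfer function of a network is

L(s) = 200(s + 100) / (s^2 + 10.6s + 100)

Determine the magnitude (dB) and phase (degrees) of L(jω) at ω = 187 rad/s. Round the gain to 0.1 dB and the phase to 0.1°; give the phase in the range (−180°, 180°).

1.7 dB, -114.9°

At s = jω = j187:
zero (s+100): 100 + j187 → |·| = √(100²+187²) = √44969 ≈ 212.06, ∠ = arctan(187/100) ≈ 61.86°
quadratic: (j187)² + 10.6·j187 + 100 = -34869 + j1982.2 → |·| ≈ 34925, ∠ ≈ 176.75°
|L| = 200 · 212.06 / 34925 ≈ 1.2144
Gain = 20 log₁₀(1.2144) ≈ 1.69 dB
∠L = 61.86° − 176.75° = -114.89°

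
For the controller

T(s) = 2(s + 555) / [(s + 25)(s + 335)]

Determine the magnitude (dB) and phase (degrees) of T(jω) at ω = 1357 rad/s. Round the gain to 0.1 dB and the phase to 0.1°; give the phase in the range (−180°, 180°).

-56.2 dB, -97.3°

At s = jω = j1357:
zero (s+555): 555 + j1357 → |·| = √(555²+1357²) = √2149474 ≈ 1466.1, ∠ = arctan(1357/555) ≈ 67.76°
pole (s+25): 25 + j1357 → |·| = √(25²+1357²) = √1842074 ≈ 1357.2, ∠ = arctan(1357/25) ≈ 88.94°
pole (s+335): 335 + j1357 → |·| = √(335²+1357²) = √1953674 ≈ 1397.7, ∠ = arctan(1357/335) ≈ 76.13°
|T| = 2 · 1466.1 / 1.897e+06 ≈ 0.0015457
Gain = 20 log₁₀(0.0015457) ≈ -56.22 dB
∠T = 67.76° − 165.07° = -97.31°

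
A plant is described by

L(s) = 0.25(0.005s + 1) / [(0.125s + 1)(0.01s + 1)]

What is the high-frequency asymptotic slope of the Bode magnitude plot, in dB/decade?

-20 dB/decade

Each pole contributes −20 dB/decade at high frequency; each zero contributes +20 dB/decade.
Net: 1 zero(s) − 2 pole(s) → -20 dB/decade.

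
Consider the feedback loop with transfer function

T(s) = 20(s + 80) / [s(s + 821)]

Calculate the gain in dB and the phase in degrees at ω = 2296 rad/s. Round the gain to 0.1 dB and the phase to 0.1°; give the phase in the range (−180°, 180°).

At s = jω = j2296:
zero (s+80): 80 + j2296 → |·| = √(80²+2296²) = √5278016 ≈ 2297.4, ∠ = arctan(2296/80) ≈ 88.00°
pole (s+821): 821 + j2296 → |·| = √(821²+2296²) = √5945657 ≈ 2438.4, ∠ = arctan(2296/821) ≈ 70.32°
pole at origin: |s| = 2296, ∠ = 90.00° (in denominator)
|T| = 20 · 2297.4 / 5.5986e+06 ≈ 0.0082071
Gain = 20 log₁₀(0.0082071) ≈ -41.72 dB
∠T = 88.00° − 160.32° = -72.32°

-41.7 dB, -72.3°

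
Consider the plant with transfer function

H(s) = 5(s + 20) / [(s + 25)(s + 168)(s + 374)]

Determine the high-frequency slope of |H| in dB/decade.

Each pole contributes −20 dB/decade at high frequency; each zero contributes +20 dB/decade.
Net: 1 zero(s) − 3 pole(s) → -40 dB/decade.

-40 dB/decade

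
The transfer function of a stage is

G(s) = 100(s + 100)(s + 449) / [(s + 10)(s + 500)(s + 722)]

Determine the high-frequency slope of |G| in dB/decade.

-20 dB/decade

Each pole contributes −20 dB/decade at high frequency; each zero contributes +20 dB/decade.
Net: 2 zero(s) − 3 pole(s) → -20 dB/decade.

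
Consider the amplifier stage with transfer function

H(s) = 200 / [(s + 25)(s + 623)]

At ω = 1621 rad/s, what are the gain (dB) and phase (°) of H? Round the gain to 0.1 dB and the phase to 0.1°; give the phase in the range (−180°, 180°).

At s = jω = j1621:
pole (s+25): 25 + j1621 → |·| = √(25²+1621²) = √2628266 ≈ 1621.2, ∠ = arctan(1621/25) ≈ 89.12°
pole (s+623): 623 + j1621 → |·| = √(623²+1621²) = √3015770 ≈ 1736.6, ∠ = arctan(1621/623) ≈ 68.98°
|H| = 200 / 2.8154e+06 ≈ 7.1038e-05
Gain = 20 log₁₀(7.1038e-05) ≈ -82.97 dB
∠H = 0.00° − 158.10° = -158.10°

-83.0 dB, -158.1°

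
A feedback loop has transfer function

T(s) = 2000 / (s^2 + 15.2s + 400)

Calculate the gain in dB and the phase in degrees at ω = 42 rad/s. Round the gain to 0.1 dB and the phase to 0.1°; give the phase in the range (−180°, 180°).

At s = jω = j42:
quadratic: (j42)² + 15.2·j42 + 400 = -1364 + j638.4 → |·| ≈ 1506, ∠ ≈ 154.92°
|T| = 2000 / 1506 ≈ 1.328
Gain = 20 log₁₀(1.328) ≈ 2.46 dB
∠T = 0.00° − 154.92° = -154.92°

2.5 dB, -154.9°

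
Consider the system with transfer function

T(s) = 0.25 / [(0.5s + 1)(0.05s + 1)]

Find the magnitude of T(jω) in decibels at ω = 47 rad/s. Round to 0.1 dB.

At ω = 47 rad/s:
pole (1 + j47·0.5) = 1 + j23.5 → |·| ≈ 23.521, ∠ ≈ 87.56°
pole (1 + j47·0.05) = 1 + j2.35 → |·| ≈ 2.5539, ∠ ≈ 66.95°
|T| = 0.25 · 1 / (23.521 · 2.5539) ≈ 0.0041618
Gain = 20 log₁₀(0.0041618) ≈ -47.61 dB

-47.6 dB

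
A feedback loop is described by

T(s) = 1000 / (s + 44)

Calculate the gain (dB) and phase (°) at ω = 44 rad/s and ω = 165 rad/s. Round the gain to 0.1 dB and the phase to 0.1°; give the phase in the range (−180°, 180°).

ω = 44: 24.1 dB, -45.0°; ω = 165: 15.4 dB, -75.1°

At s = jω = j44:
pole (s+44): 44 + j44 → |·| = √(44²+44²) = √3872 ≈ 62.225, ∠ = arctan(44/44) ≈ 45.00°
|T| = 1000 / 62.225 ≈ 16.071
Gain = 20 log₁₀(16.071) ≈ 24.12 dB
∠T = 0.00° − 45.00° = -45.00°

At s = jω = j165:
pole (s+44): 44 + j165 → |·| = √(44²+165²) = √29161 ≈ 170.77, ∠ = arctan(165/44) ≈ 75.07°
|T| = 1000 / 170.77 ≈ 5.8558
Gain = 20 log₁₀(5.8558) ≈ 15.35 dB
∠T = 0.00° − 75.07° = -75.07°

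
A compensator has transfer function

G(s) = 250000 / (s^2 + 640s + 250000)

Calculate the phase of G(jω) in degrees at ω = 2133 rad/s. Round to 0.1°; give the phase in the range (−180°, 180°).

At s = jω = j2133:
quadratic: (j2133)² + 640·j2133 + 250000 = -4299689 + j1365120 → |·| ≈ 4.5112e+06, ∠ ≈ 162.39°
∠G = 0.00° − 162.39° = -162.39°

-162.4°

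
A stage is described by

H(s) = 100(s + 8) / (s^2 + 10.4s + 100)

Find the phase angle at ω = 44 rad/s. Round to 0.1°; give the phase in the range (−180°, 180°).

-86.3°

At s = jω = j44:
zero (s+8): 8 + j44 → |·| = √(8²+44²) = √2000 ≈ 44.721, ∠ = arctan(44/8) ≈ 79.70°
quadratic: (j44)² + 10.4·j44 + 100 = -1836 + j457.6 → |·| ≈ 1892.2, ∠ ≈ 166.00°
∠H = 79.70° − 166.00° = -86.30°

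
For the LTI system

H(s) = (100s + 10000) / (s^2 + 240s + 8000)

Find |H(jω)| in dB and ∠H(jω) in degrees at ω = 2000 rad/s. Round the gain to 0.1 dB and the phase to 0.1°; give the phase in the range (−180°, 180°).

Substitute s = j2000:
Numerator: 100(j2000) + 10000 = 10000 + j200000
Denominator: (j2000)^2 + 240(j2000) + 8000 = -3992000 + j480000
|N| = √(10000² + 200000²) ≈ 2.0025e+05, ∠N ≈ 87.14°
|D| = √(3992000² + 480000²) ≈ 4.0208e+06, ∠D ≈ 173.14°
|H| = 2.0025e+05 / 4.0208e+06 ≈ 0.049804
Gain = 20 log₁₀(0.049804) ≈ -26.05 dB
∠H = 87.14° − 173.14° = -86.00°

-26.1 dB, -86.0°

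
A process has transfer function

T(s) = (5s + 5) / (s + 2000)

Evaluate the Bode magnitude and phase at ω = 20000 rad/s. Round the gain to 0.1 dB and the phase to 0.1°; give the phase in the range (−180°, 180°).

Substitute s = j20000:
Numerator: 5(j20000) + 5 = 5 + j100000
Denominator: (j20000) + 2000 = 2000 + j20000
|N| = √(5² + 100000²) ≈ 1e+05, ∠N ≈ 90.00°
|D| = √(2000² + 20000²) ≈ 20100, ∠D ≈ 84.29°
|T| = 1e+05 / 20100 ≈ 4.9751
Gain = 20 log₁₀(4.9751) ≈ 13.94 dB
∠T = 90.00° − 84.29° = 5.71°

13.9 dB, 5.7°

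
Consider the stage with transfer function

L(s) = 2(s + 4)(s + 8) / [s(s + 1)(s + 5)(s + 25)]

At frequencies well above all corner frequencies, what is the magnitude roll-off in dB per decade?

Each pole contributes −20 dB/decade at high frequency; each zero contributes +20 dB/decade.
Net: 2 zero(s) − 4 pole(s) → -40 dB/decade.

-40 dB/decade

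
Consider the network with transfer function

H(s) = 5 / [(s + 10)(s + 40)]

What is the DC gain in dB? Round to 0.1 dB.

H(0) = 5 / (10·40) = 0.0125
20 log₁₀(0.0125) ≈ -38.06 dB

-38.1 dB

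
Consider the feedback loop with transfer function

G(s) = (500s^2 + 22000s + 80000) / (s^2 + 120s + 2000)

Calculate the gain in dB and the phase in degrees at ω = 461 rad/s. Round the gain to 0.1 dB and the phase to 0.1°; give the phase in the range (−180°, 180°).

53.8 dB, 9.3°

Substitute s = j461:
Numerator: 500(j461)^2 + 22000(j461) + 80000 = -106180500 + j10142000
Denominator: (j461)^2 + 120(j461) + 2000 = -210521 + j55320
|N| = √(106180500² + 10142000²) ≈ 1.0666e+08, ∠N ≈ 174.54°
|D| = √(210521² + 55320²) ≈ 2.1767e+05, ∠D ≈ 165.28°
|G| = 1.0666e+08 / 2.1767e+05 ≈ 490.01
Gain = 20 log₁₀(490.01) ≈ 53.80 dB
∠G = 174.54° − 165.28° = 9.26°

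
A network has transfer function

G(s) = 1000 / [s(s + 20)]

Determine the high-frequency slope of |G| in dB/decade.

-40 dB/decade

Each pole contributes −20 dB/decade at high frequency; each zero contributes +20 dB/decade.
Net: 0 zero(s) − 2 pole(s) → -40 dB/decade.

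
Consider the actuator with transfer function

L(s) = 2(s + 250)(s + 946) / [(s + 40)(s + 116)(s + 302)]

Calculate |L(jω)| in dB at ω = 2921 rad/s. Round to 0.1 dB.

-62.9 dB

At s = jω = j2921:
zero (s+250): 250 + j2921 → |·| = √(250²+2921²) = √8594741 ≈ 2931.7, ∠ = arctan(2921/250) ≈ 85.11°
zero (s+946): 946 + j2921 → |·| = √(946²+2921²) = √9427157 ≈ 3070.4, ∠ = arctan(2921/946) ≈ 72.05°
pole (s+40): 40 + j2921 → |·| = √(40²+2921²) = √8533841 ≈ 2921.3, ∠ = arctan(2921/40) ≈ 89.22°
pole (s+116): 116 + j2921 → |·| = √(116²+2921²) = √8545697 ≈ 2923.3, ∠ = arctan(2921/116) ≈ 87.73°
pole (s+302): 302 + j2921 → |·| = √(302²+2921²) = √8623445 ≈ 2936.6, ∠ = arctan(2921/302) ≈ 84.10°
|L| = 2 · 9.0015e+06 / 2.5078e+10 ≈ 0.00071788
Gain = 20 log₁₀(0.00071788) ≈ -62.88 dB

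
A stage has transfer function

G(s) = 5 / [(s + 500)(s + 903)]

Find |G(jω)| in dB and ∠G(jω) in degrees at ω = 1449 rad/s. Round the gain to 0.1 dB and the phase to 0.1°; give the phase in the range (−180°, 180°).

At s = jω = j1449:
pole (s+500): 500 + j1449 → |·| = √(500²+1449²) = √2349601 ≈ 1532.8, ∠ = arctan(1449/500) ≈ 70.96°
pole (s+903): 903 + j1449 → |·| = √(903²+1449²) = √2915010 ≈ 1707.3, ∠ = arctan(1449/903) ≈ 58.07°
|G| = 5 / 2.6169e+06 ≈ 1.9107e-06
Gain = 20 log₁₀(1.9107e-06) ≈ -114.38 dB
∠G = 0.00° − 129.03° = -129.03°

-114.4 dB, -129.0°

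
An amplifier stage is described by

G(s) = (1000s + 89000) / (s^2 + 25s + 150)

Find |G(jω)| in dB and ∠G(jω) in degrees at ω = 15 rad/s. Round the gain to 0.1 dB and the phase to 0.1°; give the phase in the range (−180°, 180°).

47.5 dB, -91.7°

Substitute s = j15:
Numerator: 1000(j15) + 89000 = 89000 + j15000
Denominator: (j15)^2 + 25(j15) + 150 = -75 + j375
|N| = √(89000² + 15000²) ≈ 90255, ∠N ≈ 9.57°
|D| = √(75² + 375²) ≈ 382.43, ∠D ≈ 101.31°
|G| = 90255 / 382.43 ≈ 236
Gain = 20 log₁₀(236) ≈ 47.46 dB
∠G = 9.57° − 101.31° = -91.74°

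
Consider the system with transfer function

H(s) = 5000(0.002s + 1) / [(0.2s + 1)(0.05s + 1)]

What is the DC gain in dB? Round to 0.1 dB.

H(0) = 5000 · 1 / 1 = 5000
20 log₁₀(5000) ≈ 73.98 dB

74.0 dB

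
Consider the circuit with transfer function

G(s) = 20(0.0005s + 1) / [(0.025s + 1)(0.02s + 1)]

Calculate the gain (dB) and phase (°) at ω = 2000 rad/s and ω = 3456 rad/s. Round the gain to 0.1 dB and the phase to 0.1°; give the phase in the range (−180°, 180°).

At ω = 2000 rad/s:
zero (1 + j2000·0.0005) = 1 + j1 → |·| ≈ 1.4142, ∠ ≈ 45.00°
pole (1 + j2000·0.025) = 1 + j50 → |·| ≈ 50.01, ∠ ≈ 88.85°
pole (1 + j2000·0.02) = 1 + j40 → |·| ≈ 40.012, ∠ ≈ 88.57°
|G| = 20 · 1.4142 / (50.01 · 40.012) ≈ 0.014135
Gain = 20 log₁₀(0.014135) ≈ -36.99 dB
∠G = (45.00°) − (88.85° + 88.57°) = -132.42°

At ω = 3456 rad/s:
zero (1 + j3456·0.0005) = 1 + j1.728 → |·| ≈ 1.9965, ∠ ≈ 59.94°
pole (1 + j3456·0.025) = 1 + j86.4 → |·| ≈ 86.406, ∠ ≈ 89.34°
pole (1 + j3456·0.02) = 1 + j69.12 → |·| ≈ 69.127, ∠ ≈ 89.17°
|G| = 20 · 1.9965 / (86.406 · 69.127) ≈ 0.0066851
Gain = 20 log₁₀(0.0066851) ≈ -43.50 dB
∠G = (59.94°) − (89.34° + 89.17°) = -118.57°

ω = 2000: -37.0 dB, -132.4°; ω = 3456: -43.5 dB, -118.6°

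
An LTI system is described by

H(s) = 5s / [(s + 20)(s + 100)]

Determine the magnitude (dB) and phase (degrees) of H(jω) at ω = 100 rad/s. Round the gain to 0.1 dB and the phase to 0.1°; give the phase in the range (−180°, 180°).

-29.2 dB, -33.7°

At s = jω = j100:
zero at origin: s = j100 → |·| = 100, ∠ = 90.00°
pole (s+20): 20 + j100 → |·| = √(20²+100²) = √10400 ≈ 101.98, ∠ = arctan(100/20) ≈ 78.69°
pole (s+100): 100 + j100 → |·| = √(100²+100²) = √20000 ≈ 141.42, ∠ = arctan(100/100) ≈ 45.00°
|H| = 5 · 100 / 14422 ≈ 0.034669
Gain = 20 log₁₀(0.034669) ≈ -29.20 dB
∠H = 90.00° − 123.69° = -33.69°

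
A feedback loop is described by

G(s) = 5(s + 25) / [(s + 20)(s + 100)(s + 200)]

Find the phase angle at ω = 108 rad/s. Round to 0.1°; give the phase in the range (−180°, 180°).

-78.1°

At s = jω = j108:
zero (s+25): 25 + j108 → |·| = √(25²+108²) = √12289 ≈ 110.86, ∠ = arctan(108/25) ≈ 76.97°
pole (s+20): 20 + j108 → |·| = √(20²+108²) = √12064 ≈ 109.84, ∠ = arctan(108/20) ≈ 79.51°
pole (s+100): 100 + j108 → |·| = √(100²+108²) = √21664 ≈ 147.19, ∠ = arctan(108/100) ≈ 47.20°
pole (s+200): 200 + j108 → |·| = √(200²+108²) = √51664 ≈ 227.3, ∠ = arctan(108/200) ≈ 28.37°
∠G = 76.97° − 155.08° = -78.11°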